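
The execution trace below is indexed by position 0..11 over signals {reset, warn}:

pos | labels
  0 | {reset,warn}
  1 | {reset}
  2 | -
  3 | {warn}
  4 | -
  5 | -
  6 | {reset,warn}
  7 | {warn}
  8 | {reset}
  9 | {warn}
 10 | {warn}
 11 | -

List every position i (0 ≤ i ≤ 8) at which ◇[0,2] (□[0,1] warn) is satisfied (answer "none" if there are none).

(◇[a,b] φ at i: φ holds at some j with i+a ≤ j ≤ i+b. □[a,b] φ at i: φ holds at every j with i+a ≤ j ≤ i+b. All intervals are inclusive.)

4, 5, 6, 7, 8

Evaluate at each i in [0,8]:
  i=0: ✗ (none in [0,2])
  i=1: ✗ (none in [1,3])
  i=2: ✗ (none in [2,4])
  i=3: ✗ (none in [3,5])
  i=4: ✓ (witness j=6)
  i=5: ✓ (witness j=6)
  i=6: ✓ (witness j=6)
  i=7: ✓ (witness j=9)
  i=8: ✓ (witness j=9)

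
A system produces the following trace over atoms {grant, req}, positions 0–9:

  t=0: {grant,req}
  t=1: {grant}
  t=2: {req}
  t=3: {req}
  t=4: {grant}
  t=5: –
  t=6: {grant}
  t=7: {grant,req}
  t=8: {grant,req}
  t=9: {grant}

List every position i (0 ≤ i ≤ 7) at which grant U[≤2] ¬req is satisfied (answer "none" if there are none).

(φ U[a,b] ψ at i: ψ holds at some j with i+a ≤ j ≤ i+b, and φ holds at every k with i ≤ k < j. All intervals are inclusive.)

Evaluate at each i in [0,7]:
  i=0: ✓ (rhs at j=1; lhs holds on [0,0])
  i=1: ✓ (rhs at j=1)
  i=2: ✗ (lhs fails at k=2 before rhs at j=4)
  i=3: ✗ (lhs fails at k=3 before rhs at j=4)
  i=4: ✓ (rhs at j=4)
  i=5: ✓ (rhs at j=5)
  i=6: ✓ (rhs at j=6)
  i=7: ✓ (rhs at j=9; lhs holds on [7,8])

0, 1, 4, 5, 6, 7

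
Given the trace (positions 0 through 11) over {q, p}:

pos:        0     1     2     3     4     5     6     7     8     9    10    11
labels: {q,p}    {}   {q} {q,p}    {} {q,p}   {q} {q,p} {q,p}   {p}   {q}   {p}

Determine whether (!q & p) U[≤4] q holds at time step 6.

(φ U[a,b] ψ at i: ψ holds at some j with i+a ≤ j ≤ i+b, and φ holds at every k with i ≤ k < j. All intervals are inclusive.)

True

Need some j in [6,10] with q, and (!q & p) at every k in [6,j-1].
  j=6: q holds; no prefix to check → satisfied.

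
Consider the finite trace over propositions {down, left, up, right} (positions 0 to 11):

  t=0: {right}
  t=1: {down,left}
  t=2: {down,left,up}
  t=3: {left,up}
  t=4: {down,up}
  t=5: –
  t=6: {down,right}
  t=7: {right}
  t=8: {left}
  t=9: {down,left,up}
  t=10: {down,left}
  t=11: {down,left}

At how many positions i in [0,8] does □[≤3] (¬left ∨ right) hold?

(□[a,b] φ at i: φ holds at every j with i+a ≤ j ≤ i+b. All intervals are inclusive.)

1

Evaluate at each i in [0,8]:
  i=0: ✗ (fails at j=1)
  i=1: ✗ (fails at j=1)
  i=2: ✗ (fails at j=2)
  i=3: ✗ (fails at j=3)
  i=4: ✓ (all of [4,7])
  i=5: ✗ (fails at j=8)
  i=6: ✗ (fails at j=8)
  i=7: ✗ (fails at j=8)
  i=8: ✗ (fails at j=8)
Positions where it holds: {4} → 1.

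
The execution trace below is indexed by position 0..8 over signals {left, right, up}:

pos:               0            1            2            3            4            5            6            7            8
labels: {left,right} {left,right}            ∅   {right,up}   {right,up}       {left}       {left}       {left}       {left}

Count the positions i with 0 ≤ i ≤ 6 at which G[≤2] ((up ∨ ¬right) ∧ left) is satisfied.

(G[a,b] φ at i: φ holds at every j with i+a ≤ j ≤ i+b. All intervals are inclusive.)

2

Evaluate at each i in [0,6]:
  i=0: ✗ (fails at j=0)
  i=1: ✗ (fails at j=1)
  i=2: ✗ (fails at j=2)
  i=3: ✗ (fails at j=3)
  i=4: ✗ (fails at j=4)
  i=5: ✓ (all of [5,7])
  i=6: ✓ (all of [6,8])
Positions where it holds: {5, 6} → 2.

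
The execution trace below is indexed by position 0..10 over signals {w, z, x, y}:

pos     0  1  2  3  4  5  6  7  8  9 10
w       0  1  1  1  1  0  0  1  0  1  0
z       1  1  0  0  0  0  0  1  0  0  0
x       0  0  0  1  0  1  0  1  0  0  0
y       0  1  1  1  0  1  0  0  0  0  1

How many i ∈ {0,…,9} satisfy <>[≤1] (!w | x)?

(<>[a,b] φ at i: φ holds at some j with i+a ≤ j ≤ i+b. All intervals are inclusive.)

9

Evaluate at each i in [0,9]:
  i=0: ✓ (witness j=0)
  i=1: ✗ (none in [1,2])
  i=2: ✓ (witness j=3)
  i=3: ✓ (witness j=3)
  i=4: ✓ (witness j=5)
  i=5: ✓ (witness j=5)
  i=6: ✓ (witness j=6)
  i=7: ✓ (witness j=7)
  i=8: ✓ (witness j=8)
  i=9: ✓ (witness j=10)
Positions where it holds: {0, 2, 3, 4, 5, 6, 7, 8, 9} → 9.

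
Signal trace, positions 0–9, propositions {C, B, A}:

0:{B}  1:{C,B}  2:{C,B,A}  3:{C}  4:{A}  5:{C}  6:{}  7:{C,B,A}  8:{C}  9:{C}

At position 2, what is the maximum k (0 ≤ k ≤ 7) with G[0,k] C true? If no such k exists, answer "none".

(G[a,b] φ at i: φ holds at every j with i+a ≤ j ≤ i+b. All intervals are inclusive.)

C must hold from j=2 onward; find where it first fails.
  j=2: holds
  j=3: holds
  j=4: fails
Holds on [2,3], so largest k = 1.

1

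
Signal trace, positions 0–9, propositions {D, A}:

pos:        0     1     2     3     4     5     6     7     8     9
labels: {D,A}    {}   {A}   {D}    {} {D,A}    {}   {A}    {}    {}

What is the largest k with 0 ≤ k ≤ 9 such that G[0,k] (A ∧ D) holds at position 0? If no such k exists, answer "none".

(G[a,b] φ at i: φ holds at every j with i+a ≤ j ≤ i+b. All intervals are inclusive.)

(A ∧ D) must hold from j=0 onward; find where it first fails.
  j=0: holds
  j=1: fails
Holds on [0,0], so largest k = 0.

0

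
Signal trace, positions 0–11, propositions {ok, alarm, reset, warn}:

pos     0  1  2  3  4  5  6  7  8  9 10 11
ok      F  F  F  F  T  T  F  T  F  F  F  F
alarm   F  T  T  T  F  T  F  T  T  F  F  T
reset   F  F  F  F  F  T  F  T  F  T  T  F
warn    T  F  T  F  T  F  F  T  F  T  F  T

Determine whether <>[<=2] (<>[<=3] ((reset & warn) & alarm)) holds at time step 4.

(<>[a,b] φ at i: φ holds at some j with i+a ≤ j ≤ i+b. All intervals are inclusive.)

Check <>[<=3] ((reset & warn) & alarm) at each j in [4,6]:
  j=4: holds (witness at 7)
  j=5: holds (witness at 7)
  j=6: holds (witness at 7)
Found at j=4 → formula holds.

True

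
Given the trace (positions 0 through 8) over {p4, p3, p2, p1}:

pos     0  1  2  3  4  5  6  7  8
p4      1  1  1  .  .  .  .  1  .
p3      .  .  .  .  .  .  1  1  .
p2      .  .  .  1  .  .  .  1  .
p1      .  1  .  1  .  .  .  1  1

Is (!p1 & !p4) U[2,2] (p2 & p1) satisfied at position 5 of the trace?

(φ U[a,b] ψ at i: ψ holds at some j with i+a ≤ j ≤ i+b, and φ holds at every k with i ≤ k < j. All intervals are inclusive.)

Need some j in [7,7] with (p2 & p1), and (!p1 & !p4) at every k in [5,j-1].
  j=7: (p2 & p1) holds; (!p1 & !p4) holds at every k in [5,6] → satisfied.

True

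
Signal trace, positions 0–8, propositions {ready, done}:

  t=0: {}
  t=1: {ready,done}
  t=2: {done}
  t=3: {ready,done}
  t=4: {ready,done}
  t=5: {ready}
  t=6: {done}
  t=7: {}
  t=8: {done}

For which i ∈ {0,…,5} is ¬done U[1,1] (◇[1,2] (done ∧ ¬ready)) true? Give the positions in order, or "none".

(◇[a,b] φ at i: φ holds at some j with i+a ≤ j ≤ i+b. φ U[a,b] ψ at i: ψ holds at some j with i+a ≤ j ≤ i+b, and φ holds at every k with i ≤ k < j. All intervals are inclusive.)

0, 5

Evaluate at each i in [0,5]:
  i=0: ✓ (rhs at j=1; lhs holds on [0,0])
  i=1: ✗ (no rhs in [2,2])
  i=2: ✗ (no rhs in [3,3])
  i=3: ✗ (lhs fails at k=3 before rhs at j=4)
  i=4: ✗ (lhs fails at k=4 before rhs at j=5)
  i=5: ✓ (rhs at j=6; lhs holds on [5,5])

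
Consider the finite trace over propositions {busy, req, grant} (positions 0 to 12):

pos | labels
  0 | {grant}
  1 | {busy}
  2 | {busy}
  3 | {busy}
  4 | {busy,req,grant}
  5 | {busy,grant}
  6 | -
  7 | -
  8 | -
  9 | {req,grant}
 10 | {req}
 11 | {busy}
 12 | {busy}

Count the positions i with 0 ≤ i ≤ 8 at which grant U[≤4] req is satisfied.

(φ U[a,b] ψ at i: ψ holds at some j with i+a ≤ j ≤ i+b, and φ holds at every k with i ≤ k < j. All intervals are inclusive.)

1

Evaluate at each i in [0,8]:
  i=0: ✗ (lhs fails at k=1 before rhs at j=4)
  i=1: ✗ (lhs fails at k=1 before rhs at j=4)
  i=2: ✗ (lhs fails at k=2 before rhs at j=4)
  i=3: ✗ (lhs fails at k=3 before rhs at j=4)
  i=4: ✓ (rhs at j=4)
  i=5: ✗ (lhs fails at k=6 before rhs at j=9)
  i=6: ✗ (lhs fails at k=6 before rhs at j=9)
  i=7: ✗ (lhs fails at k=7 before rhs at j=9)
  i=8: ✗ (lhs fails at k=8 before rhs at j=9)
Positions where it holds: {4} → 1.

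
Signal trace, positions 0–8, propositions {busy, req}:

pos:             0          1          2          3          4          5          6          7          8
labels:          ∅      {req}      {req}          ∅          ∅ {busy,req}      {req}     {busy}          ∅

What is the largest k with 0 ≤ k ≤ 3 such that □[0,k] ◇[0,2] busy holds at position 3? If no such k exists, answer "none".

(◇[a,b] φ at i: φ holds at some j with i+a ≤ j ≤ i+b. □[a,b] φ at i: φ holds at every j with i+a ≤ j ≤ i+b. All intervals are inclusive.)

3

◇[0,2] busy must hold from j=3 onward; find where it first fails.
  j=3: holds
  j=4: holds
  j=5: holds
  j=6: holds
Holds through j=6; largest k = 3.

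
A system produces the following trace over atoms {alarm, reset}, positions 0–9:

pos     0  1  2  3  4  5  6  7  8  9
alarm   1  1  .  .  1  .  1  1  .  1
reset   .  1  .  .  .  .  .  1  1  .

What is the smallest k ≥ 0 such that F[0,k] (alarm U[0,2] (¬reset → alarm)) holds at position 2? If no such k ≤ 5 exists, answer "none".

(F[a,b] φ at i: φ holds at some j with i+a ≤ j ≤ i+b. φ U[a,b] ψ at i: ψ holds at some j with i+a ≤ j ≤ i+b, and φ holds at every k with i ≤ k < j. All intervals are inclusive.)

2

Scan j = 2,3,… for (alarm U[0,2] (¬reset → alarm)):
  j=2: fails
  j=3: fails
  j=4: holds
First hit at j=4, so smallest k = 4-2 = 2.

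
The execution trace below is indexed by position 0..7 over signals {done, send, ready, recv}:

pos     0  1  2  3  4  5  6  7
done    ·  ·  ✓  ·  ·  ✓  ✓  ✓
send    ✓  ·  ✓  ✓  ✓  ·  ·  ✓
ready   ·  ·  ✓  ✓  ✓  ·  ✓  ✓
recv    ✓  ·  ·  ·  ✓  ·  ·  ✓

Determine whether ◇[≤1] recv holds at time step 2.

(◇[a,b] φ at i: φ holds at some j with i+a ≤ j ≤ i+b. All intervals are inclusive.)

Check recv at each j in [2,3]:
  j=2: false
  j=3: false
No position in the window satisfies it → formula fails.

No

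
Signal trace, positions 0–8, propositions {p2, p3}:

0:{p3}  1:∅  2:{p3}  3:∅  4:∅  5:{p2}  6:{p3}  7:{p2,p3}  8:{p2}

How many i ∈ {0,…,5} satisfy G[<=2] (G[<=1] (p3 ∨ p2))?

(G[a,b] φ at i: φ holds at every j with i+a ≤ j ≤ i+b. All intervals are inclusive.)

1

Evaluate at each i in [0,5]:
  i=0: ✗ (fails at j=0)
  i=1: ✗ (fails at j=1)
  i=2: ✗ (fails at j=2)
  i=3: ✗ (fails at j=3)
  i=4: ✗ (fails at j=4)
  i=5: ✓ (all of [5,7])
Positions where it holds: {5} → 1.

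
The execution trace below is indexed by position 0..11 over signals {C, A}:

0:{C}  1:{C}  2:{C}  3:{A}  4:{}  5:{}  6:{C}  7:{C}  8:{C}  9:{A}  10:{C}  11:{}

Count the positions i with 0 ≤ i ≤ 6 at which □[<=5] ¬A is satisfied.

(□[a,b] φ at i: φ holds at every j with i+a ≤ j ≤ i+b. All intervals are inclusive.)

Evaluate at each i in [0,6]:
  i=0: ✗ (fails at j=3)
  i=1: ✗ (fails at j=3)
  i=2: ✗ (fails at j=3)
  i=3: ✗ (fails at j=3)
  i=4: ✗ (fails at j=9)
  i=5: ✗ (fails at j=9)
  i=6: ✗ (fails at j=9)
Positions where it holds: {} → 0.

0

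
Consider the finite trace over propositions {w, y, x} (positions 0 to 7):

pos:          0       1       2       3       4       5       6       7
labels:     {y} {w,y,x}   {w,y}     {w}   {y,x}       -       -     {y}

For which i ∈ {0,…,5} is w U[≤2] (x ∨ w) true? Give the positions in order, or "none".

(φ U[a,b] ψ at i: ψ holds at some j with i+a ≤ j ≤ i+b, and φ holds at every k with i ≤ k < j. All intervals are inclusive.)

Evaluate at each i in [0,5]:
  i=0: ✗ (lhs fails at k=0 before rhs at j=1)
  i=1: ✓ (rhs at j=1)
  i=2: ✓ (rhs at j=2)
  i=3: ✓ (rhs at j=3)
  i=4: ✓ (rhs at j=4)
  i=5: ✗ (no rhs in [5,7])

1, 2, 3, 4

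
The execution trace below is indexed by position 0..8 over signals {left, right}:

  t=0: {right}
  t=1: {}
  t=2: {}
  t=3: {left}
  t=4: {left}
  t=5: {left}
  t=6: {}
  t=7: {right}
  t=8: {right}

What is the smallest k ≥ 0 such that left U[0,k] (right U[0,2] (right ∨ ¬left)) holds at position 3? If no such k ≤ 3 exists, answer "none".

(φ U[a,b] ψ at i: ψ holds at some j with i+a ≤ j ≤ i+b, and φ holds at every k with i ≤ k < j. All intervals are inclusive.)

3

Need earliest j ≥ 3 with (right U[0,2] (right ∨ ¬left)), and left at every k in [3,j-1].
  j=3: rhs fails.
  j=4: rhs fails.
  j=5: rhs fails.
  j=6: rhs holds; lhs holds on [3,5]. k = 3.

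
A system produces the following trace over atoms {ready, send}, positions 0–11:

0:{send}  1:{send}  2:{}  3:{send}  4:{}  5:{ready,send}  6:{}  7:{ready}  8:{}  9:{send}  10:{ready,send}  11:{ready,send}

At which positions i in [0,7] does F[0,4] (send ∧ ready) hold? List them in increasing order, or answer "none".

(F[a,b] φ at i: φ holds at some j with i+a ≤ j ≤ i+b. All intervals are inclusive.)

1, 2, 3, 4, 5, 6, 7

Evaluate at each i in [0,7]:
  i=0: ✗ (none in [0,4])
  i=1: ✓ (witness j=5)
  i=2: ✓ (witness j=5)
  i=3: ✓ (witness j=5)
  i=4: ✓ (witness j=5)
  i=5: ✓ (witness j=5)
  i=6: ✓ (witness j=10)
  i=7: ✓ (witness j=10)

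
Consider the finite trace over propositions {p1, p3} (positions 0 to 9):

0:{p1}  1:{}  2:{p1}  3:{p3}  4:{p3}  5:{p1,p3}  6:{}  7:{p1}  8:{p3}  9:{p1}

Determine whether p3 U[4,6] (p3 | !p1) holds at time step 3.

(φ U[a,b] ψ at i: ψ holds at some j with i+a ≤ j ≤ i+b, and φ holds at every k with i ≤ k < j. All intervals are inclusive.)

Need some j in [7,9] with (p3 | !p1), and p3 at every k in [3,j-1].
  j=7: (p3 | !p1) false.
  j=8: (p3 | !p1) holds, but p3 fails at k=6 → not this j.
  j=9: (p3 | !p1) false.
No j in the window works → until fails.

No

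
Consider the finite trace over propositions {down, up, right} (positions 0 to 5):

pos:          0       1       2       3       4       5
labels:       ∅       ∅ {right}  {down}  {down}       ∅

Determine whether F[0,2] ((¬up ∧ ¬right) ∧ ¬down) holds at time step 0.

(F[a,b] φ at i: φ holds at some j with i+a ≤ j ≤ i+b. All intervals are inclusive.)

Check ((¬up ∧ ¬right) ∧ ¬down) at each j in [0,2]:
  j=0: true
  j=1: true
  j=2: false
Found at j=0 → formula holds.

True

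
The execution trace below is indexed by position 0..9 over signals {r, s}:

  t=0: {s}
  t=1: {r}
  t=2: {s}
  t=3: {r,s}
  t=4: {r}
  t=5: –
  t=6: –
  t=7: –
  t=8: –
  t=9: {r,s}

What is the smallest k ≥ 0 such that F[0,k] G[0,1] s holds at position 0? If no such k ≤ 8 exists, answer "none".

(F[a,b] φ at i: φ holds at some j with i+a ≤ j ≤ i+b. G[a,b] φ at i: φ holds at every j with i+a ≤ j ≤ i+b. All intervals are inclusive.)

2

Scan j = 0,1,… for G[0,1] s:
  j=0: fails
  j=1: fails
  j=2: holds
First hit at j=2, so smallest k = 2-0 = 2.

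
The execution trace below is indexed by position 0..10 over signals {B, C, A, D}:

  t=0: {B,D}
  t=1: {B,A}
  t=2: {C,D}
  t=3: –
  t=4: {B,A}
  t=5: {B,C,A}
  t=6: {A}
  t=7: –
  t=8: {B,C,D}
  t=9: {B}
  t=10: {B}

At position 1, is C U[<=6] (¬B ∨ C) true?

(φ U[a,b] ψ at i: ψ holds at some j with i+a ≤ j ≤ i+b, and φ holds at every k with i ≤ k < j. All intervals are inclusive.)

Need some j in [1,7] with (¬B ∨ C), and C at every k in [1,j-1].
  j=1: (¬B ∨ C) false.
  j=2: (¬B ∨ C) holds, but C fails at k=1 → not this j.
  j=3: (¬B ∨ C) holds, but C fails at k=1 → not this j.
  j=4: (¬B ∨ C) false.
  j=5: (¬B ∨ C) holds, but C fails at k=1 → not this j.
  j=6: (¬B ∨ C) holds, but C fails at k=1 → not this j.
  j=7: (¬B ∨ C) holds, but C fails at k=1 → not this j.
No j in the window works → until fails.

False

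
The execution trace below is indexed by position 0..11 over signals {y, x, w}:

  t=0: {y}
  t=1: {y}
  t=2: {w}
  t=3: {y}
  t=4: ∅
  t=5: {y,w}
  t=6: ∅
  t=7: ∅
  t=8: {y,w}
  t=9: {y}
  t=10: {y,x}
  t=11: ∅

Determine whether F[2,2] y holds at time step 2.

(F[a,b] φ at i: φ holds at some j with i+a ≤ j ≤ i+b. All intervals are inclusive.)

False

Check y at each j in [4,4]:
  j=4: false
No position in the window satisfies it → formula fails.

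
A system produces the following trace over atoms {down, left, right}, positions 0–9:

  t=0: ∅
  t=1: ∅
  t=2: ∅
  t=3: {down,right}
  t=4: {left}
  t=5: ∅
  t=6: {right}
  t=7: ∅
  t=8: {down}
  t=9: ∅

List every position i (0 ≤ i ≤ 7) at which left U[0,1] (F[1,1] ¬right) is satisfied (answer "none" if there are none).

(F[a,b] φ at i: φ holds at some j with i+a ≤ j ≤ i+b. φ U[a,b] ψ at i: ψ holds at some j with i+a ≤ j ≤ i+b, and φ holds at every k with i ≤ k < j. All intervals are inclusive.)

0, 1, 3, 4, 6, 7

Evaluate at each i in [0,7]:
  i=0: ✓ (rhs at j=0)
  i=1: ✓ (rhs at j=1)
  i=2: ✗ (lhs fails at k=2 before rhs at j=3)
  i=3: ✓ (rhs at j=3)
  i=4: ✓ (rhs at j=4)
  i=5: ✗ (lhs fails at k=5 before rhs at j=6)
  i=6: ✓ (rhs at j=6)
  i=7: ✓ (rhs at j=7)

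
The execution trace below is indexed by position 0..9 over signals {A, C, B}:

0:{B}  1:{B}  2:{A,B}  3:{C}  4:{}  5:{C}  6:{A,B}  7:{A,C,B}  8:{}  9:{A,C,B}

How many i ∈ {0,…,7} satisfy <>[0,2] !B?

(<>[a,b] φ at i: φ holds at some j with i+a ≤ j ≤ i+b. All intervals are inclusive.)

7

Evaluate at each i in [0,7]:
  i=0: ✗ (none in [0,2])
  i=1: ✓ (witness j=3)
  i=2: ✓ (witness j=3)
  i=3: ✓ (witness j=3)
  i=4: ✓ (witness j=4)
  i=5: ✓ (witness j=5)
  i=6: ✓ (witness j=8)
  i=7: ✓ (witness j=8)
Positions where it holds: {1, 2, 3, 4, 5, 6, 7} → 7.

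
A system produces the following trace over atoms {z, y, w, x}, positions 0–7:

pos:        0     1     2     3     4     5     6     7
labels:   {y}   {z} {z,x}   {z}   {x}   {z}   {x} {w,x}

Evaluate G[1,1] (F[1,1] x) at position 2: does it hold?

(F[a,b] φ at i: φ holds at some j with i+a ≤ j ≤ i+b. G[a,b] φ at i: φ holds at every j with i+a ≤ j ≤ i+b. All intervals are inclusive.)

Check F[1,1] x at every j in [3,3]:
  j=3: holds (witness at 4)
All positions satisfy it → formula holds.

Yes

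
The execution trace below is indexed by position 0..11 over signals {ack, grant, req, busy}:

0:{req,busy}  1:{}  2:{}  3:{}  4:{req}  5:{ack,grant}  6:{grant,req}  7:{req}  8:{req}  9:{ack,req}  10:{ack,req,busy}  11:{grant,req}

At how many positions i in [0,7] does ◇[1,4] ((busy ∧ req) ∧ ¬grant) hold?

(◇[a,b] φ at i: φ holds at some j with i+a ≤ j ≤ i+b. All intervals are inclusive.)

Evaluate at each i in [0,7]:
  i=0: ✗ (none in [1,4])
  i=1: ✗ (none in [2,5])
  i=2: ✗ (none in [3,6])
  i=3: ✗ (none in [4,7])
  i=4: ✗ (none in [5,8])
  i=5: ✗ (none in [6,9])
  i=6: ✓ (witness j=10)
  i=7: ✓ (witness j=10)
Positions where it holds: {6, 7} → 2.

2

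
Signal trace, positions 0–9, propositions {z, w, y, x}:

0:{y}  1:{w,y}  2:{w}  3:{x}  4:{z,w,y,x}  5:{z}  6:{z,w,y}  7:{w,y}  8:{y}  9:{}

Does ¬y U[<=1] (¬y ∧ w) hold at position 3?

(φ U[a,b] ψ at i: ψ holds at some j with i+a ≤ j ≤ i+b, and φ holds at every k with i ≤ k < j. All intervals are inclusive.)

False

Need some j in [3,4] with (¬y ∧ w), and ¬y at every k in [3,j-1].
  j=3: (¬y ∧ w) false.
  j=4: (¬y ∧ w) false.
No j in the window works → until fails.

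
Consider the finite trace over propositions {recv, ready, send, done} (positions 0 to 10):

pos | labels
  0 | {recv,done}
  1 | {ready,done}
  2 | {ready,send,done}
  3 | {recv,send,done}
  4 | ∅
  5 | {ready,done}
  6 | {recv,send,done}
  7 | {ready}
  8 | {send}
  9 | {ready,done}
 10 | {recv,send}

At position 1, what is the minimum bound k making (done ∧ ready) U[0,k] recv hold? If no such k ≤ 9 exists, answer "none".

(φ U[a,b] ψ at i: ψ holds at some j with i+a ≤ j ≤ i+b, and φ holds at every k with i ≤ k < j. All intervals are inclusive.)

2

Need earliest j ≥ 1 with recv, and (done ∧ ready) at every k in [1,j-1].
  j=1: rhs fails.
  j=2: rhs fails.
  j=3: rhs holds; lhs holds on [1,2]. k = 2.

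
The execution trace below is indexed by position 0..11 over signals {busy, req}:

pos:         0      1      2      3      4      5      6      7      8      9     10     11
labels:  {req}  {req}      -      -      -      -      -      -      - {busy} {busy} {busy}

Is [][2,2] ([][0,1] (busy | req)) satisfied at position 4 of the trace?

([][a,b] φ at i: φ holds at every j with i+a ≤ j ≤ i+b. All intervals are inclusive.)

Check [][0,1] (busy | req) at every j in [6,6]:
  j=6: fails at 6
Fails at j=6 → formula fails.

No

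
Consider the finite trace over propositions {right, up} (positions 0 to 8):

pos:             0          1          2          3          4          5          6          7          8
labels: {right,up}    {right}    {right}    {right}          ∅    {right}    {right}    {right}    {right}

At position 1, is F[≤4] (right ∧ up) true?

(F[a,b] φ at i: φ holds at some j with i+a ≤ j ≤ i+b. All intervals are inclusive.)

Does not hold

Check (right ∧ up) at each j in [1,5]:
  j=1: false
  j=2: false
  j=3: false
  j=4: false
  j=5: false
No position in the window satisfies it → formula fails.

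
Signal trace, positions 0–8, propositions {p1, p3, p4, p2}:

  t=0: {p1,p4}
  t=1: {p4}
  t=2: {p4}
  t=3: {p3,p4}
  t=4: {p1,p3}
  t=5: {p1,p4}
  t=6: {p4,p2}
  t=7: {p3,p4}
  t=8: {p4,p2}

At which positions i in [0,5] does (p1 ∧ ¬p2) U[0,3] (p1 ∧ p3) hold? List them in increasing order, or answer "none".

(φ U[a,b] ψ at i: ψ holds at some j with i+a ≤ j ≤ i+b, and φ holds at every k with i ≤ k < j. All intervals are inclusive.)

Evaluate at each i in [0,5]:
  i=0: ✗ (no rhs in [0,3])
  i=1: ✗ (lhs fails at k=1 before rhs at j=4)
  i=2: ✗ (lhs fails at k=2 before rhs at j=4)
  i=3: ✗ (lhs fails at k=3 before rhs at j=4)
  i=4: ✓ (rhs at j=4)
  i=5: ✗ (no rhs in [5,8])

4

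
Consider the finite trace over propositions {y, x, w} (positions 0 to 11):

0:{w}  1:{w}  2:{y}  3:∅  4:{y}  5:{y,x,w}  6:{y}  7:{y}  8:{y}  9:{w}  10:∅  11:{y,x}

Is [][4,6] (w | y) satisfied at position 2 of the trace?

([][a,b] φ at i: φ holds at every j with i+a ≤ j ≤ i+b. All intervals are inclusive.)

True

Check (w | y) at every j in [6,8]:
  j=6: true
  j=7: true
  j=8: true
All positions satisfy it → formula holds.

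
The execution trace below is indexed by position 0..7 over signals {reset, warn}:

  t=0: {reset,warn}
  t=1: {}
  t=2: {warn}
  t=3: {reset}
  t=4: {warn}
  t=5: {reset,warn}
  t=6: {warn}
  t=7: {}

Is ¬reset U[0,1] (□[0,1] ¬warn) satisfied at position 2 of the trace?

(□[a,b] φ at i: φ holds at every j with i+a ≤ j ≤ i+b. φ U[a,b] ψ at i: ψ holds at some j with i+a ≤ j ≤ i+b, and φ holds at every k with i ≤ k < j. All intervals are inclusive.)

False

Need some j in [2,3] with □[0,1] ¬warn, and ¬reset at every k in [2,j-1].
  j=2: □[0,1] ¬warn — fails at 2.
  j=3: □[0,1] ¬warn — fails at 4.
No j in the window works → until fails.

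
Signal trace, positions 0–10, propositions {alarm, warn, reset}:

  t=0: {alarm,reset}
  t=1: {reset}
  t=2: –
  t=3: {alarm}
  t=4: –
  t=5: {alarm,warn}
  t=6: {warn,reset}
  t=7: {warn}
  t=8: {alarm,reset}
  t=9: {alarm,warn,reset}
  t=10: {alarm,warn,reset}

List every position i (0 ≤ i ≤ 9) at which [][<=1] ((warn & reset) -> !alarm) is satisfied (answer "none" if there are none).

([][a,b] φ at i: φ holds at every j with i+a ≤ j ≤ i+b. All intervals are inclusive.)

0, 1, 2, 3, 4, 5, 6, 7

Evaluate at each i in [0,9]:
  i=0: ✓ (all of [0,1])
  i=1: ✓ (all of [1,2])
  i=2: ✓ (all of [2,3])
  i=3: ✓ (all of [3,4])
  i=4: ✓ (all of [4,5])
  i=5: ✓ (all of [5,6])
  i=6: ✓ (all of [6,7])
  i=7: ✓ (all of [7,8])
  i=8: ✗ (fails at j=9)
  i=9: ✗ (fails at j=9)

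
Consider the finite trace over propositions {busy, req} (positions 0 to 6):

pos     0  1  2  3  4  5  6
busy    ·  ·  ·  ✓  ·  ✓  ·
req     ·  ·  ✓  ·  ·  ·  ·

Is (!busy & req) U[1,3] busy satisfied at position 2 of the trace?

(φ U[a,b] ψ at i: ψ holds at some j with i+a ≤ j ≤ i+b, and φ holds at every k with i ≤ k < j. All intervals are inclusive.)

Need some j in [3,5] with busy, and (!busy & req) at every k in [2,j-1].
  j=3: busy holds; (!busy & req) holds at every k in [2,2] → satisfied.

Holds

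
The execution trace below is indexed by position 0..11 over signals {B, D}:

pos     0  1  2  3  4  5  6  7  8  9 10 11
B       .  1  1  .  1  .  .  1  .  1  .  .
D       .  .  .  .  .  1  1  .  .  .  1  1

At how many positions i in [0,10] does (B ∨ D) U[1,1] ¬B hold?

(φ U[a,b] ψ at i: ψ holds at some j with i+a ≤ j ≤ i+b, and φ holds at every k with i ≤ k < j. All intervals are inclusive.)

Evaluate at each i in [0,10]:
  i=0: ✗ (no rhs in [1,1])
  i=1: ✗ (no rhs in [2,2])
  i=2: ✓ (rhs at j=3; lhs holds on [2,2])
  i=3: ✗ (no rhs in [4,4])
  i=4: ✓ (rhs at j=5; lhs holds on [4,4])
  i=5: ✓ (rhs at j=6; lhs holds on [5,5])
  i=6: ✗ (no rhs in [7,7])
  i=7: ✓ (rhs at j=8; lhs holds on [7,7])
  i=8: ✗ (no rhs in [9,9])
  i=9: ✓ (rhs at j=10; lhs holds on [9,9])
  i=10: ✓ (rhs at j=11; lhs holds on [10,10])
Positions where it holds: {2, 4, 5, 7, 9, 10} → 6.

6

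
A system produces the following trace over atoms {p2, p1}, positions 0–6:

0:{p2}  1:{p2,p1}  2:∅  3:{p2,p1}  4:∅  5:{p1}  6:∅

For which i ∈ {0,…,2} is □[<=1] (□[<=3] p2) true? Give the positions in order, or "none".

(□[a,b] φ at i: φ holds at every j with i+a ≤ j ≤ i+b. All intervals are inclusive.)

Evaluate at each i in [0,2]:
  i=0: ✗ (fails at j=0)
  i=1: ✗ (fails at j=1)
  i=2: ✗ (fails at j=2)

none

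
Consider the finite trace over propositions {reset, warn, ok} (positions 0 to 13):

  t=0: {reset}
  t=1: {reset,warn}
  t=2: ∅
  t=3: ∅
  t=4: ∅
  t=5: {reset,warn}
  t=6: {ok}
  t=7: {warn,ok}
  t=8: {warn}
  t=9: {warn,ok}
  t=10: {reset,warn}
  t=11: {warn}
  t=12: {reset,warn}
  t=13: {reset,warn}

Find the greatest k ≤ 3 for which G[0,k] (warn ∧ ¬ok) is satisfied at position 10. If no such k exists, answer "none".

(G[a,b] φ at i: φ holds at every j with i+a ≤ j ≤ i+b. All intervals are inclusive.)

3

(warn ∧ ¬ok) must hold from j=10 onward; find where it first fails.
  j=10: holds
  j=11: holds
  j=12: holds
  j=13: holds
Holds through j=13; largest k = 3.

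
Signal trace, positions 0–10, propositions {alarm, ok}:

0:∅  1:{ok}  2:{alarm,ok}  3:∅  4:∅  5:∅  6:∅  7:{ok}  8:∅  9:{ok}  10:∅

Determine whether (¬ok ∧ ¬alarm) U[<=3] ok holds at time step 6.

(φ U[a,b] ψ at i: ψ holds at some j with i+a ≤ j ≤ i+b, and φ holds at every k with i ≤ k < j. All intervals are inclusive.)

Holds

Need some j in [6,9] with ok, and (¬ok ∧ ¬alarm) at every k in [6,j-1].
  j=6: ok false.
  j=7: ok holds; (¬ok ∧ ¬alarm) holds at every k in [6,6] → satisfied.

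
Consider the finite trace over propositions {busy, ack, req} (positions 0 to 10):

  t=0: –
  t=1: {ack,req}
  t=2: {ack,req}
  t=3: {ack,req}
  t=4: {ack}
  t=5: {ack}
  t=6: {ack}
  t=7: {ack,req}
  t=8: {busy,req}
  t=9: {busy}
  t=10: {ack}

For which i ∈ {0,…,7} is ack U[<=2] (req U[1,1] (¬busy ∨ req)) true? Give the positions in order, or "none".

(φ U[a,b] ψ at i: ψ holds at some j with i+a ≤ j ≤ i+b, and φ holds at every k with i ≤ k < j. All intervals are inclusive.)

1, 2, 3, 5, 6, 7

Evaluate at each i in [0,7]:
  i=0: ✗ (lhs fails at k=0 before rhs at j=1)
  i=1: ✓ (rhs at j=1)
  i=2: ✓ (rhs at j=2)
  i=3: ✓ (rhs at j=3)
  i=4: ✗ (no rhs in [4,6])
  i=5: ✓ (rhs at j=7; lhs holds on [5,6])
  i=6: ✓ (rhs at j=7; lhs holds on [6,6])
  i=7: ✓ (rhs at j=7)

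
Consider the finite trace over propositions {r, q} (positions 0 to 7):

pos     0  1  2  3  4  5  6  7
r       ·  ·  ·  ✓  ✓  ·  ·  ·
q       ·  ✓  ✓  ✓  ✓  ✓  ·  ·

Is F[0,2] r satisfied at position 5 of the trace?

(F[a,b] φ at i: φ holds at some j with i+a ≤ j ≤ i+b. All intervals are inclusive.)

False

Check r at each j in [5,7]:
  j=5: false
  j=6: false
  j=7: false
No position in the window satisfies it → formula fails.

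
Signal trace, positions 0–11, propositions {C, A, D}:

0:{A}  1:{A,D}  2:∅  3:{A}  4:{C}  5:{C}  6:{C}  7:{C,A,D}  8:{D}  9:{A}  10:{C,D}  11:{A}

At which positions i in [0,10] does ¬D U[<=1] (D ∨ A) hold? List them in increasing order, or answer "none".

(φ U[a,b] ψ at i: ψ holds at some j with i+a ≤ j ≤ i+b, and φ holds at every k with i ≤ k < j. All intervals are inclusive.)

Evaluate at each i in [0,10]:
  i=0: ✓ (rhs at j=0)
  i=1: ✓ (rhs at j=1)
  i=2: ✓ (rhs at j=3; lhs holds on [2,2])
  i=3: ✓ (rhs at j=3)
  i=4: ✗ (no rhs in [4,5])
  i=5: ✗ (no rhs in [5,6])
  i=6: ✓ (rhs at j=7; lhs holds on [6,6])
  i=7: ✓ (rhs at j=7)
  i=8: ✓ (rhs at j=8)
  i=9: ✓ (rhs at j=9)
  i=10: ✓ (rhs at j=10)

0, 1, 2, 3, 6, 7, 8, 9, 10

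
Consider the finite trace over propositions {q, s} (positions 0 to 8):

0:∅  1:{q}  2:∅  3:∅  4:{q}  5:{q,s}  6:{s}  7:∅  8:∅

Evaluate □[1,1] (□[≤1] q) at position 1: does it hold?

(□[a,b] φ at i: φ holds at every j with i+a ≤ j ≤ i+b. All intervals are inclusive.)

False

Check □[≤1] q at every j in [2,2]:
  j=2: fails at 2
Fails at j=2 → formula fails.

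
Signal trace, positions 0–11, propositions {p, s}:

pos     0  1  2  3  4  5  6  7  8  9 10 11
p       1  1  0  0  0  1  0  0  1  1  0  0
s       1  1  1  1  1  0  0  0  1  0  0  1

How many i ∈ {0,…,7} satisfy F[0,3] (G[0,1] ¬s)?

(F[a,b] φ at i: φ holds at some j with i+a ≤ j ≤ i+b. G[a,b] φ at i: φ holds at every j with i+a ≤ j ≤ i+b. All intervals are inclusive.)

6

Evaluate at each i in [0,7]:
  i=0: ✗ (none in [0,3])
  i=1: ✗ (none in [1,4])
  i=2: ✓ (witness j=5)
  i=3: ✓ (witness j=5)
  i=4: ✓ (witness j=5)
  i=5: ✓ (witness j=5)
  i=6: ✓ (witness j=6)
  i=7: ✓ (witness j=9)
Positions where it holds: {2, 3, 4, 5, 6, 7} → 6.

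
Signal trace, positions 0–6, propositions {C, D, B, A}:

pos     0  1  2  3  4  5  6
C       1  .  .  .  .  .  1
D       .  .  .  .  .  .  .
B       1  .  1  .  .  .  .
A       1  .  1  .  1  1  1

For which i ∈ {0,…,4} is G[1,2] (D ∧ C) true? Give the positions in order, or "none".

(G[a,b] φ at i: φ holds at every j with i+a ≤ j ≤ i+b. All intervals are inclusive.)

none

Evaluate at each i in [0,4]:
  i=0: ✗ (fails at j=1)
  i=1: ✗ (fails at j=2)
  i=2: ✗ (fails at j=3)
  i=3: ✗ (fails at j=4)
  i=4: ✗ (fails at j=5)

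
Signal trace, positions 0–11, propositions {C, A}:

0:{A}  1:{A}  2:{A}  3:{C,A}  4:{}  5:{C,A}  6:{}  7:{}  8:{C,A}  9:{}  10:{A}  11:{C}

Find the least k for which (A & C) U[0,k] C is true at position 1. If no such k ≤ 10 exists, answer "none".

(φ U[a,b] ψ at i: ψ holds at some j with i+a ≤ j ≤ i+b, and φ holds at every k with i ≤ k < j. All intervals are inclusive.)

none

Need earliest j ≥ 1 with C, and (A & C) at every k in [1,j-1].
  j=1: rhs fails.
  j=2: rhs fails.
  j=3: rhs holds but lhs fails at k=1.
  j=4: rhs fails.
  j=5: rhs holds but lhs fails at k=1.
  j=6: rhs fails.
  j=7: rhs fails.
  j=8: rhs holds but lhs fails at k=1.
  j=9: rhs fails.
  j=10: rhs fails.
  j=11: rhs holds but lhs fails at k=1.
No witness within the range → none.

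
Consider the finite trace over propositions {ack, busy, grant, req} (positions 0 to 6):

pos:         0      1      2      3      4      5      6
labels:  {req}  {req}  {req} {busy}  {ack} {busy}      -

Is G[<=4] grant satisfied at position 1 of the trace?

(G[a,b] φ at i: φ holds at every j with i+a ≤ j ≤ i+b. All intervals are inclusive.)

Does not hold

Check grant at every j in [1,5]:
  j=1: false
  j=2: false
  j=3: false
  j=4: false
  j=5: false
Fails at j=1 → formula fails.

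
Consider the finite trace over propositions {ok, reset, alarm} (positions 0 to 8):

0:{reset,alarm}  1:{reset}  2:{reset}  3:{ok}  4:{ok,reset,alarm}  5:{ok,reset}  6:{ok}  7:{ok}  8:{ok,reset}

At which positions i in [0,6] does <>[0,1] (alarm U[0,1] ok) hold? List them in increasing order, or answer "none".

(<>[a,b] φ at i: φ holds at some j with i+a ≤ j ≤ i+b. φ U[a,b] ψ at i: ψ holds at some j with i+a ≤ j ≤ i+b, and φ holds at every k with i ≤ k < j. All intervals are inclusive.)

2, 3, 4, 5, 6

Evaluate at each i in [0,6]:
  i=0: ✗ (none in [0,1])
  i=1: ✗ (none in [1,2])
  i=2: ✓ (witness j=3)
  i=3: ✓ (witness j=3)
  i=4: ✓ (witness j=4)
  i=5: ✓ (witness j=5)
  i=6: ✓ (witness j=6)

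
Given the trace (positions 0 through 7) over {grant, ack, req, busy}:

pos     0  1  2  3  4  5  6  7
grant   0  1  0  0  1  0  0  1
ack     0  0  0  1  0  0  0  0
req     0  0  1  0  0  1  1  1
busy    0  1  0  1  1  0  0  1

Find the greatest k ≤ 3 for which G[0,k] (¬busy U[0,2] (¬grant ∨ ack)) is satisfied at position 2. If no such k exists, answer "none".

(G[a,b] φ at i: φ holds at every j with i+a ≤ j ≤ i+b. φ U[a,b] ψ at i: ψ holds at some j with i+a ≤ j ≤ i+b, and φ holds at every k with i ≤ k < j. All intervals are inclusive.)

(¬busy U[0,2] (¬grant ∨ ack)) must hold from j=2 onward; find where it first fails.
  j=2: holds
  j=3: holds
  j=4: fails
Holds on [2,3], so largest k = 1.

1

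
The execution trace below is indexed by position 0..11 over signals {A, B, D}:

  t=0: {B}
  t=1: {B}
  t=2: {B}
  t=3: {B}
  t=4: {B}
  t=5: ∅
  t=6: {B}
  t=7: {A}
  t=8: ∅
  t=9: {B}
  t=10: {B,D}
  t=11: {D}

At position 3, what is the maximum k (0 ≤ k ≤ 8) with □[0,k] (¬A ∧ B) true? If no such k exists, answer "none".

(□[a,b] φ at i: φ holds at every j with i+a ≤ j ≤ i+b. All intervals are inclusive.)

1

(¬A ∧ B) must hold from j=3 onward; find where it first fails.
  j=3: holds
  j=4: holds
  j=5: fails
Holds on [3,4], so largest k = 1.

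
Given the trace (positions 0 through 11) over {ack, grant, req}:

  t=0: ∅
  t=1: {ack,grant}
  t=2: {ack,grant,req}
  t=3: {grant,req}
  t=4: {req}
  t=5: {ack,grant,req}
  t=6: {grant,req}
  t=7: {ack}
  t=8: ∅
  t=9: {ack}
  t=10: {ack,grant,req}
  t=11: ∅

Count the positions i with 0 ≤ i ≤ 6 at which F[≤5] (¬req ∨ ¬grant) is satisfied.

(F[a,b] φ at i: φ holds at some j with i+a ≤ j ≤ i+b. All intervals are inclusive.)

7

Evaluate at each i in [0,6]:
  i=0: ✓ (witness j=0)
  i=1: ✓ (witness j=1)
  i=2: ✓ (witness j=4)
  i=3: ✓ (witness j=4)
  i=4: ✓ (witness j=4)
  i=5: ✓ (witness j=7)
  i=6: ✓ (witness j=7)
Positions where it holds: {0, 1, 2, 3, 4, 5, 6} → 7.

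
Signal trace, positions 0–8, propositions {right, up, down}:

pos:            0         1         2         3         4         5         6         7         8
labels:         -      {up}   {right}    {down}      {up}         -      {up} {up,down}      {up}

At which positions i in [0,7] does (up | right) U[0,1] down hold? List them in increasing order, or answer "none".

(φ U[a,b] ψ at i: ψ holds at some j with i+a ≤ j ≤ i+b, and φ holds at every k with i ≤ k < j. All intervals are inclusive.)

2, 3, 6, 7

Evaluate at each i in [0,7]:
  i=0: ✗ (no rhs in [0,1])
  i=1: ✗ (no rhs in [1,2])
  i=2: ✓ (rhs at j=3; lhs holds on [2,2])
  i=3: ✓ (rhs at j=3)
  i=4: ✗ (no rhs in [4,5])
  i=5: ✗ (no rhs in [5,6])
  i=6: ✓ (rhs at j=7; lhs holds on [6,6])
  i=7: ✓ (rhs at j=7)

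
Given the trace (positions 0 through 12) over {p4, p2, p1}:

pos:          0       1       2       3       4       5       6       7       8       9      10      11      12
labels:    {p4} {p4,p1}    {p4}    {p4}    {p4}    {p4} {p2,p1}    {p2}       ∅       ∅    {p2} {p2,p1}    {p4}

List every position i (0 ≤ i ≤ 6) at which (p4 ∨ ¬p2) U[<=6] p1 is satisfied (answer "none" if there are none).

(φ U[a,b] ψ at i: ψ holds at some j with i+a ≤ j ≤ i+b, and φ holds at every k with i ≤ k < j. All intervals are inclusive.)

0, 1, 2, 3, 4, 5, 6

Evaluate at each i in [0,6]:
  i=0: ✓ (rhs at j=1; lhs holds on [0,0])
  i=1: ✓ (rhs at j=1)
  i=2: ✓ (rhs at j=6; lhs holds on [2,5])
  i=3: ✓ (rhs at j=6; lhs holds on [3,5])
  i=4: ✓ (rhs at j=6; lhs holds on [4,5])
  i=5: ✓ (rhs at j=6; lhs holds on [5,5])
  i=6: ✓ (rhs at j=6)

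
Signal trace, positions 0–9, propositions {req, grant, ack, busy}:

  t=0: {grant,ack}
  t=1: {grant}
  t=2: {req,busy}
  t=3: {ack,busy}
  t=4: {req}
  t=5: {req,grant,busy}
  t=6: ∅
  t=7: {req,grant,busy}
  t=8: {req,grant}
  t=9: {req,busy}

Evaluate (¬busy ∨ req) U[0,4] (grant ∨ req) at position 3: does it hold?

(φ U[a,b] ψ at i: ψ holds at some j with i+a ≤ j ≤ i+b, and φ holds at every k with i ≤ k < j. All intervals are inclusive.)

Need some j in [3,7] with (grant ∨ req), and (¬busy ∨ req) at every k in [3,j-1].
  j=3: (grant ∨ req) false.
  j=4: (grant ∨ req) holds, but (¬busy ∨ req) fails at k=3 → not this j.
  j=5: (grant ∨ req) holds, but (¬busy ∨ req) fails at k=3 → not this j.
  j=6: (grant ∨ req) false.
  j=7: (grant ∨ req) holds, but (¬busy ∨ req) fails at k=3 → not this j.
No j in the window works → until fails.

False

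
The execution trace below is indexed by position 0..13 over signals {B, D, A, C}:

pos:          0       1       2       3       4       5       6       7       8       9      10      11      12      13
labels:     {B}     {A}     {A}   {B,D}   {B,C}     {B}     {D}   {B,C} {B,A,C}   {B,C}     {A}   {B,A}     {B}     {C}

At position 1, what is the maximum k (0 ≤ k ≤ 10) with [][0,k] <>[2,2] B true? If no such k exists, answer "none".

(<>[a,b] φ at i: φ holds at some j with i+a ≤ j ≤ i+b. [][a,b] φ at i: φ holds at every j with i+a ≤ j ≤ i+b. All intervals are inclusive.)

2

<>[2,2] B must hold from j=1 onward; find where it first fails.
  j=1: holds
  j=2: holds
  j=3: holds
  j=4: fails
Holds on [1,3], so largest k = 2.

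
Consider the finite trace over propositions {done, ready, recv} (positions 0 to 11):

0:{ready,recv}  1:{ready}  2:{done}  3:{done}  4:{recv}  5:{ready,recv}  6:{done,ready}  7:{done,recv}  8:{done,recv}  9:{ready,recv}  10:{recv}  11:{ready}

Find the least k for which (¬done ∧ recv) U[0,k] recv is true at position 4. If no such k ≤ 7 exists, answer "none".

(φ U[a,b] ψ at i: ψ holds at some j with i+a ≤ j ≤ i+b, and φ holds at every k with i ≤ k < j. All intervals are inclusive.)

Need earliest j ≥ 4 with recv, and (¬done ∧ recv) at every k in [4,j-1].
  j=4: rhs holds (empty prefix). k = 0.

0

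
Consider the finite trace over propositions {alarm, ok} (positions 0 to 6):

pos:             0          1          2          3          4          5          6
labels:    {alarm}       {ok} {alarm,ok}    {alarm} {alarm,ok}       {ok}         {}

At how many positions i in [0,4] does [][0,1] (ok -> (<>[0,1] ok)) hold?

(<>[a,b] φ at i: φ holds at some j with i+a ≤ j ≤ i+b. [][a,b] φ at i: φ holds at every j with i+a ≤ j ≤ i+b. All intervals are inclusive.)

Evaluate at each i in [0,4]:
  i=0: ✓ (all of [0,1])
  i=1: ✓ (all of [1,2])
  i=2: ✓ (all of [2,3])
  i=3: ✓ (all of [3,4])
  i=4: ✓ (all of [4,5])
Positions where it holds: {0, 1, 2, 3, 4} → 5.

5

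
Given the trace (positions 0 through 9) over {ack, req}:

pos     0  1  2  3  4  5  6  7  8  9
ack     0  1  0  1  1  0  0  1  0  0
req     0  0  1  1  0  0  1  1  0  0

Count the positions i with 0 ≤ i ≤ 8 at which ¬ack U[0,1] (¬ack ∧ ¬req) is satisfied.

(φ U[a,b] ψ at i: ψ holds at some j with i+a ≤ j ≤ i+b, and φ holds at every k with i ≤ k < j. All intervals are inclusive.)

Evaluate at each i in [0,8]:
  i=0: ✓ (rhs at j=0)
  i=1: ✗ (no rhs in [1,2])
  i=2: ✗ (no rhs in [2,3])
  i=3: ✗ (no rhs in [3,4])
  i=4: ✗ (lhs fails at k=4 before rhs at j=5)
  i=5: ✓ (rhs at j=5)
  i=6: ✗ (no rhs in [6,7])
  i=7: ✗ (lhs fails at k=7 before rhs at j=8)
  i=8: ✓ (rhs at j=8)
Positions where it holds: {0, 5, 8} → 3.

3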